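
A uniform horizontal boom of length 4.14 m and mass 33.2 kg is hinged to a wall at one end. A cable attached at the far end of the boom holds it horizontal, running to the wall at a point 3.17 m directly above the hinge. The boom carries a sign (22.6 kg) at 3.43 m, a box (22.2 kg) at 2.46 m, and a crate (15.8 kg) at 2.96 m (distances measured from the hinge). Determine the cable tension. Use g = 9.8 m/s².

T ≈ 964 N

Take moments about the hinge.
Beam weight: 33.2 × 9.8 = 325.4 N down at 2.07 m → arm 2.07 m, τ = 325.4 × 2.07 = 673.6 N·m clockwise.
Sign: 22.6 × 9.8 = 221.5 N down at 3.43 m → arm 3.43 m, τ = 221.5 × 3.43 = 759.7 N·m clockwise.
Box: 22.2 × 9.8 = 217.6 N down at 2.46 m → arm 2.46 m, τ = 217.6 × 2.46 = 535.3 N·m clockwise.
Crate: 15.8 × 9.8 = 154.8 N down at 2.96 m → arm 2.96 m, τ = 154.8 × 2.96 = 458.2 N·m clockwise.
Total clockwise load moment = 2427 N·m.
The cable tension T acts at 4.14 m; only its component perpendicular to the boom, T sinθ, produces torque. sinθ = h/√(h²+d²) = 3.17/√(3.17²+4.14²) = 0.6079.
Στ = 0 ⇒ T × 4.14 × 0.6079 = 2427 ⇒ T = 2427 / 2.517 = 964 N.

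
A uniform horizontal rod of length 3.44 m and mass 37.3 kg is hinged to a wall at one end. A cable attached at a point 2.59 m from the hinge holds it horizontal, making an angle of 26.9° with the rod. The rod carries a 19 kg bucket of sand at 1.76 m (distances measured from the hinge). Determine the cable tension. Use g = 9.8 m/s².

Sum moments about the hinge (the unknown hinge reaction has zero arm there).
Beam weight: 37.3 × 9.8 = 365.5 N down at 1.72 m → arm 1.72 m, τ = 365.5 × 1.72 = 628.7 N·m clockwise.
Bucket of sand: 19 × 9.8 = 186.2 N down at 1.76 m → arm 1.76 m, τ = 186.2 × 1.76 = 327.7 N·m clockwise.
Total clockwise load moment = 956.4 N·m.
The cable tension T acts at 2.59 m; only its component perpendicular to the rod, T sinθ, produces torque. sin 26.9° = 0.4524.
For rotational equilibrium, T × 2.59 × 0.4524 = 956.4, so T = 956.4 / 1.172 = 816 N.

T ≈ 816 N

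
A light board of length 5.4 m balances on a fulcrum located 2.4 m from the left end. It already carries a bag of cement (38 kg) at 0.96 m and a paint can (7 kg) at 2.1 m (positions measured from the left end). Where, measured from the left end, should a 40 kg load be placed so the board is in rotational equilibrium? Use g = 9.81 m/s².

Take moments about the fulcrum (at 2.4 m from the left end).
Bag of cement: 38 × 9.81 = 372.8 N down at 0.96 m → arm 1.44 m, τ = 372.8 × 1.44 = 536.8 N·m counterclockwise.
Paint can: 7 × 9.81 = 68.67 N down at 2.1 m → arm 0.3 m, τ = 68.67 × 0.3 = 20.6 N·m counterclockwise.
Net moment of existing loads = 557.4 N·m counterclockwise.
The load weighs 40 × 9.81 = 392.4 N and must supply an equal clockwise moment, so its lever arm about the fulcrum is 557.4 / 392.4 = 1.42 m.
That puts it at 2.4 + 1.42 = 3.82 m from the left end.

x ≈ 3.82 m from the left end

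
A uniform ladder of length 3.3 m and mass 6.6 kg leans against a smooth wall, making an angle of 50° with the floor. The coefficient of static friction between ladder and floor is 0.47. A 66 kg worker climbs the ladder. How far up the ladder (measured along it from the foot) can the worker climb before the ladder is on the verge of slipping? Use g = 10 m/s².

Take moments about the foot of the ladder.
Ladder weight 6.6×10 = 66 N acts at 1.65 m along the ladder; its horizontal arm is 1.65·cos50° = 1.061 m → τ = 70.03 N·m clockwise.
Worker weight 66×10 = 660 N at distance d → arm d·cos50° → τ = 660·d·0.6428 clockwise.
Wall normal N at the top has arm L sinθ = 2.528 m counterclockwise, so Στ = 0 gives N·2.528 = 70.03 + 424.2·d.
ΣFy = 0 ⇒ N_floor = 726 N, so the maximum friction is μ_s·N_floor = 0.47×726 = 341.2 N. ΣFx = 0 ⇒ N_wall = f, so at the slipping point N = 341.2 N.
Substituting: 341.2×2.528 = 70.03 + 424.2·d ⇒ d = (862.6 − 70.03) / 424.2 = 1.87 m.

d ≈ 1.87 m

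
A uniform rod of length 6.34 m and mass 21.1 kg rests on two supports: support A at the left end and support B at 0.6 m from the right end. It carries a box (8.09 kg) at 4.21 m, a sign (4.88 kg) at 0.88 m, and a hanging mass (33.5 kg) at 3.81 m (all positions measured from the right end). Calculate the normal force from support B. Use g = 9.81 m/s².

Choose support A as the axis so its reaction then has zero moment arm.
Beam weight: 21.1 × 9.81 = 207 N down at 3.17 m → arm 3.17 m, τ = 207 × 3.17 = 656.2 N·m clockwise.
Box: 8.09 × 9.81 = 79.36 N down at 4.21 m → arm 2.13 m, τ = 79.36 × 2.13 = 169 N·m clockwise.
Sign: 4.88 × 9.81 = 47.87 N down at 0.88 m → arm 5.46 m, τ = 47.87 × 5.46 = 261.4 N·m clockwise.
Hanging mass: 33.5 × 9.81 = 328.6 N down at 3.81 m → arm 2.53 m, τ = 328.6 × 2.53 = 831.4 N·m clockwise.
Net load moment about support A = 1918 N·m clockwise.
Reaction R at support B is upward at 0.6 m, arm 5.74 m → moment R × 5.74 counterclockwise.
Στ = 0 ⇒ R × 5.74 = 1918 ⇒ R = 334 N.

R_B ≈ 334 N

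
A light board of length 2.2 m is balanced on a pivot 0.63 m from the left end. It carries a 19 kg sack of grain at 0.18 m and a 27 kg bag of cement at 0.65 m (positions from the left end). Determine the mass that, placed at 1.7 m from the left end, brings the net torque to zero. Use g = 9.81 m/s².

m ≈ 7.49 kg

Take moments about the pivot (at 0.63 m from the left end).
Sack of grain: 19 × 9.81 = 186.4 N down at 0.18 m → arm 0.45 m, τ = 186.4 × 0.45 = 83.88 N·m counterclockwise.
Bag of cement: 27 × 9.81 = 264.9 N down at 0.65 m → arm 0.02 m, τ = 264.9 × 0.02 = 5.298 N·m clockwise.
Net moment of known loads = 78.58 N·m counterclockwise.
An unknown mass m at 1.7 m has arm 1.07 m; its moment is m·g·1.07 clockwise.
Setting net torque to zero: m × 9.81 × 1.07 = 78.58 → m = 78.58 / (9.81 × 1.07) = 7.49 kg.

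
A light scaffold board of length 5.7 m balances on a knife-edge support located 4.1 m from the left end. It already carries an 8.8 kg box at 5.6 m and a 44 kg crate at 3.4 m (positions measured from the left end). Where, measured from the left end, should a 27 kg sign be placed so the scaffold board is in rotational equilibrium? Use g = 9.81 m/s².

Sum moments about the knife-edge support (at 4.1 m from the left end) (the support reaction has zero arm there).
Box: 8.8 × 9.81 = 86.33 N down at 5.6 m → arm 1.5 m, τ = 86.33 × 1.5 = 129.5 N·m clockwise.
Crate: 44 × 9.81 = 431.6 N down at 3.4 m → arm 0.7 m, τ = 431.6 × 0.7 = 302.1 N·m counterclockwise.
Net moment of existing loads = 172.6 N·m counterclockwise.
The sign weighs 27 × 9.81 = 264.9 N and must supply an equal clockwise moment, so its lever arm about the knife-edge support is 172.6 / 264.9 = 0.652 m.
That puts it at 4.1 + 0.652 = 4.75 m from the left end.

x ≈ 4.75 m from the left end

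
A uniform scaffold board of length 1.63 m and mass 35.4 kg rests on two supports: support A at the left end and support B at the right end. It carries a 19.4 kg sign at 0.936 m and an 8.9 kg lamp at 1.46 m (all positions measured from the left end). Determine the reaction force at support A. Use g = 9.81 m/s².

R_A ≈ 264 N

About support B:
Beam weight: 35.4 × 9.81 = 347.3 N down at 0.815 m → arm 0.815 m, τ = 347.3 × 0.815 = 283 N·m counterclockwise.
Sign: 19.4 × 9.81 = 190.3 N down at 0.936 m → arm 0.694 m, τ = 190.3 × 0.694 = 132.1 N·m counterclockwise.
Lamp: 8.9 × 9.81 = 87.31 N down at 1.46 m → arm 0.17 m, τ = 87.31 × 0.17 = 14.84 N·m counterclockwise.
Net load moment about support B = 429.9 N·m counterclockwise.
Reaction R at support A is upward at 0 m, arm 1.63 m → moment R × 1.63 clockwise.
Balancing moments: R × 1.63 = 429.9, giving R = 264 N.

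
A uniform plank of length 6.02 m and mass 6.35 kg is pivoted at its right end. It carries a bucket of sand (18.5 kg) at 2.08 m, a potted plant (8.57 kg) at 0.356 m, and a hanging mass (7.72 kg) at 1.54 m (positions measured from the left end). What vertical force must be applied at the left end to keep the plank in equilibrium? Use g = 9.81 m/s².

F ≈ 285 N

Choose the right end as the axis so the unknown pivot reaction has zero arm there.
Beam weight: 6.35 × 9.81 = 62.29 N down at 3.01 m → arm 3.01 m, τ = 62.29 × 3.01 = 187.5 N·m counterclockwise.
Bucket of sand: 18.5 × 9.81 = 181.5 N down at 2.08 m → arm 3.94 m, τ = 181.5 × 3.94 = 715.1 N·m counterclockwise.
Potted plant: 8.57 × 9.81 = 84.07 N down at 0.356 m → arm 5.664 m, τ = 84.07 × 5.664 = 476.2 N·m counterclockwise.
Hanging mass: 7.72 × 9.81 = 75.73 N down at 1.54 m → arm 4.48 m, τ = 75.73 × 4.48 = 339.3 N·m counterclockwise.
Net moment of the loads = 1718 N·m counterclockwise.
The upward force F acts at the left end, arm 6.02 m, giving F × 6.02 clockwise.
Balancing moments: F × 6.02 = 1718, giving F = 1718 / 6.02 = 285 N.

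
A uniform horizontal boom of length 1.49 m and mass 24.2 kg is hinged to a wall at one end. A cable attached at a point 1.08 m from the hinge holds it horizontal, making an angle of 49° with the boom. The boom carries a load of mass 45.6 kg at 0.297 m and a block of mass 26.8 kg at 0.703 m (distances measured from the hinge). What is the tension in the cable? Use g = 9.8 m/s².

Sum moments about the hinge (the unknown hinge reaction has zero arm there).
Beam weight: 24.2 × 9.8 = 237.2 N down at 0.745 m → arm 0.745 m, τ = 237.2 × 0.745 = 176.7 N·m clockwise.
Load: 45.6 × 9.8 = 446.9 N down at 0.297 m → arm 0.297 m, τ = 446.9 × 0.297 = 132.7 N·m clockwise.
Block: 26.8 × 9.8 = 262.6 N down at 0.703 m → arm 0.703 m, τ = 262.6 × 0.703 = 184.6 N·m clockwise.
Total clockwise load moment = 494 N·m.
The cable tension T acts at 1.08 m; only its component perpendicular to the boom, T sinθ, produces torque. sin 49° = 0.7547.
Στ = 0 ⇒ T × 1.08 × 0.7547 = 494 ⇒ T = 494 / 0.8151 = 606 N.

T ≈ 606 N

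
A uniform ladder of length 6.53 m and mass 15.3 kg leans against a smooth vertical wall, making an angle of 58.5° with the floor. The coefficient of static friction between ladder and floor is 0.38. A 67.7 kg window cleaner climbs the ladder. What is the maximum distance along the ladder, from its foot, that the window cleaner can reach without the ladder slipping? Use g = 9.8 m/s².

d ≈ 4.23 m

Taking torques about the foot of the ladder:
Ladder weight 15.3×9.8 = 149.9 N acts at 3.265 m along the ladder; its horizontal arm is 3.265·cos58.5° = 1.706 m → τ = 255.7 N·m clockwise.
Window cleaner weight 67.7×9.8 = 663.5 N at distance d → arm d·cos58.5° → τ = 663.5·d·0.5225 clockwise.
Wall normal N at the top has arm L sinθ = 5.568 m counterclockwise, so Στ = 0 gives N·5.568 = 255.7 + 346.7·d.
ΣFy = 0 ⇒ N_floor = 813.4 N, so the maximum friction is μ_s·N_floor = 0.38×813.4 = 309.1 N. ΣFx = 0 ⇒ N_wall = f, so at the slipping point N = 309.1 N.
Substituting: 309.1×5.568 = 255.7 + 346.7·d ⇒ d = (1721 − 255.7) / 346.7 = 4.23 m.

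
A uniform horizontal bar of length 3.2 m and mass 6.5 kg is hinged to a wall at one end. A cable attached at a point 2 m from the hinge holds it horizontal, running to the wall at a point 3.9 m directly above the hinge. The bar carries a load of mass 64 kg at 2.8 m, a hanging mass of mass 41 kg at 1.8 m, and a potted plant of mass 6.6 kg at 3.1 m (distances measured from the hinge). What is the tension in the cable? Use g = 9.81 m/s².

T ≈ 1560 N

Sum moments about the hinge (the unknown hinge reaction has zero arm there).
Beam weight: 6.5 × 9.81 = 63.77 N down at 1.6 m → arm 1.6 m, τ = 63.77 × 1.6 = 102 N·m clockwise.
Load: 64 × 9.81 = 627.8 N down at 2.8 m → arm 2.8 m, τ = 627.8 × 2.8 = 1758 N·m clockwise.
Hanging mass: 41 × 9.81 = 402.2 N down at 1.8 m → arm 1.8 m, τ = 402.2 × 1.8 = 724 N·m clockwise.
Potted plant: 6.6 × 9.81 = 64.75 N down at 3.1 m → arm 3.1 m, τ = 64.75 × 3.1 = 200.7 N·m clockwise.
Total clockwise load moment = 2785 N·m.
The cable tension T acts at 2 m; only its component perpendicular to the bar, T sinθ, produces torque. sinθ = h/√(h²+d²) = 3.9/√(3.9²+2²) = 0.8898.
Setting net torque to zero: T × 2 × 0.8898 = 2785 → T = 2785 / 1.78 = 1560 N.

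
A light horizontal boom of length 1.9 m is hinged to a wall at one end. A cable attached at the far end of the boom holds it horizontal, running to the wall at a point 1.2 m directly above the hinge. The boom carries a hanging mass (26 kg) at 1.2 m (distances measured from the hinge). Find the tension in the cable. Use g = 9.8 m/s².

About the hinge:
Hanging mass: 26 × 9.8 = 254.8 N down at 1.2 m → arm 1.2 m, τ = 254.8 × 1.2 = 305.8 N·m clockwise.
Total clockwise load moment = 305.8 N·m.
The cable tension T acts at 1.9 m; only its component perpendicular to the boom, T sinθ, produces torque. sinθ = h/√(h²+d²) = 1.2/√(1.2²+1.9²) = 0.534.
For rotational equilibrium, T × 1.9 × 0.534 = 305.8, so T = 305.8 / 1.015 = 301 N.

T ≈ 301 N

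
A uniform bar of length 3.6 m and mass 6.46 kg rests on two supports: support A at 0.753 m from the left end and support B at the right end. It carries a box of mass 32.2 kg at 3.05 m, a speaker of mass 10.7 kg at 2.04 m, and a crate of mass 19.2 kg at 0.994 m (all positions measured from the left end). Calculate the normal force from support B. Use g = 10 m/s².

R_B ≈ 348 N

Take moments about support A.
Beam weight: 6.46 × 10 = 64.6 N down at 1.8 m → arm 1.047 m, τ = 64.6 × 1.047 = 67.64 N·m clockwise.
Box: 32.2 × 10 = 322 N down at 3.05 m → arm 2.297 m, τ = 322 × 2.297 = 739.6 N·m clockwise.
Speaker: 10.7 × 10 = 107 N down at 2.04 m → arm 1.287 m, τ = 107 × 1.287 = 137.7 N·m clockwise.
Crate: 19.2 × 10 = 192 N down at 0.994 m → arm 0.241 m, τ = 192 × 0.241 = 46.27 N·m clockwise.
Net load moment about support A = 991.2 N·m clockwise.
Reaction R at support B is upward at 3.6 m, arm 2.847 m → moment R × 2.847 counterclockwise.
Στ = 0 ⇒ R × 2.847 = 991.2 ⇒ R = 348 N.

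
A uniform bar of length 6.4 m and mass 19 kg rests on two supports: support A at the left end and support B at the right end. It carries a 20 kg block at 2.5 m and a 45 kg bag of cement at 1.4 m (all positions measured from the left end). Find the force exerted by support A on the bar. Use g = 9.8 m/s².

R_A ≈ 557 N

Choose support B as the axis so its reaction then has zero moment arm.
Beam weight: 19 × 9.8 = 186.2 N down at 3.2 m → arm 3.2 m, τ = 186.2 × 3.2 = 595.8 N·m counterclockwise.
Block: 20 × 9.8 = 196 N down at 2.5 m → arm 3.9 m, τ = 196 × 3.9 = 764.4 N·m counterclockwise.
Bag of cement: 45 × 9.8 = 441 N down at 1.4 m → arm 5 m, τ = 441 × 5 = 2205 N·m counterclockwise.
Net load moment about support B = 3565 N·m counterclockwise.
Reaction R at support A is upward at 0 m, arm 6.4 m → moment R × 6.4 clockwise.
Balancing moments: R × 6.4 = 3565, giving R = 557 N.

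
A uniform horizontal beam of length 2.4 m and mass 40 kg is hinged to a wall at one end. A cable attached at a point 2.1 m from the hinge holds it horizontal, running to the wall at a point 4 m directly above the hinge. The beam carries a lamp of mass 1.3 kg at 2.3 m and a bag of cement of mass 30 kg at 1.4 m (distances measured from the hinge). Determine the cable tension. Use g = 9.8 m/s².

T ≈ 490 N

About the hinge:
Beam weight: 40 × 9.8 = 392 N down at 1.2 m → arm 1.2 m, τ = 392 × 1.2 = 470.4 N·m clockwise.
Lamp: 1.3 × 9.8 = 12.74 N down at 2.3 m → arm 2.3 m, τ = 12.74 × 2.3 = 29.3 N·m clockwise.
Bag of cement: 30 × 9.8 = 294 N down at 1.4 m → arm 1.4 m, τ = 294 × 1.4 = 411.6 N·m clockwise.
Total clockwise load moment = 911.3 N·m.
The cable tension T acts at 2.1 m; only its component perpendicular to the beam, T sinθ, produces torque. sinθ = h/√(h²+d²) = 4/√(4²+2.1²) = 0.8854.
For rotational equilibrium, T × 2.1 × 0.8854 = 911.3, so T = 911.3 / 1.859 = 490 N.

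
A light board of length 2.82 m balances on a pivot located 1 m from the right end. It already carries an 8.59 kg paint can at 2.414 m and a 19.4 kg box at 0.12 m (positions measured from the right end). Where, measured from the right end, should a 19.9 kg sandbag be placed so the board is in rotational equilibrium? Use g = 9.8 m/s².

x ≈ 1.25 m from the right end

Choose the pivot (at 1 m from the right end) as the axis so the support reaction has zero arm there.
Paint can: 8.59 × 9.8 = 84.18 N down at 2.414 m → arm 1.414 m, τ = 84.18 × 1.414 = 119 N·m counterclockwise.
Box: 19.4 × 9.8 = 190.1 N down at 0.12 m → arm 0.88 m, τ = 190.1 × 0.88 = 167.3 N·m clockwise.
Net moment of existing loads = 48.3 N·m clockwise.
The sandbag weighs 19.9 × 9.8 = 195 N and must supply an equal counterclockwise moment, so its lever arm about the pivot is 48.3 / 195 = 0.248 m.
That puts it at 1 + 0.248 = 1.25 m from the right end.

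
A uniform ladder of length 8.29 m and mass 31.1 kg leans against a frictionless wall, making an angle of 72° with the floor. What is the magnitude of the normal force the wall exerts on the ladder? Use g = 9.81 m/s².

N_wall ≈ 49.6 N

Choose the foot of the ladder as the axis so the floor normal and friction both act there and drop out.
Ladder weight 31.1×9.81 = 305.1 N acts at 4.145 m along the ladder; its horizontal arm is 4.145·cos72° = 1.281 m → τ = 390.8 N·m clockwise.
Wall normal N acts horizontally at the top; its moment arm is the height L sinθ = 8.29·sin72° = 7.884 m, counterclockwise.
Στ = 0 ⇒ N × 7.884 = 390.8 ⇒ N = 49.6 N.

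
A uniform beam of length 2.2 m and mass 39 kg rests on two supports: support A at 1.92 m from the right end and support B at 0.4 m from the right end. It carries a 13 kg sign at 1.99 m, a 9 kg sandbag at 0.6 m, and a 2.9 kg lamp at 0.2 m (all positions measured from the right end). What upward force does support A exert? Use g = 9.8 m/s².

Take moments about support B.
Beam weight: 39 × 9.8 = 382.2 N down at 1.1 m → arm 0.7 m, τ = 382.2 × 0.7 = 267.5 N·m counterclockwise.
Sign: 13 × 9.8 = 127.4 N down at 1.99 m → arm 1.59 m, τ = 127.4 × 1.59 = 202.6 N·m counterclockwise.
Sandbag: 9 × 9.8 = 88.2 N down at 0.6 m → arm 0.2 m, τ = 88.2 × 0.2 = 17.64 N·m counterclockwise.
Lamp: 2.9 × 9.8 = 28.42 N down at 0.2 m → arm 0.2 m, τ = 28.42 × 0.2 = 5.684 N·m clockwise.
Net load moment about support B = 482.1 N·m counterclockwise.
Reaction R at support A is upward at 1.92 m, arm 1.52 m → moment R × 1.52 clockwise.
Setting net torque to zero: R × 1.52 = 482.1 → R = 317 N.

R_A ≈ 317 N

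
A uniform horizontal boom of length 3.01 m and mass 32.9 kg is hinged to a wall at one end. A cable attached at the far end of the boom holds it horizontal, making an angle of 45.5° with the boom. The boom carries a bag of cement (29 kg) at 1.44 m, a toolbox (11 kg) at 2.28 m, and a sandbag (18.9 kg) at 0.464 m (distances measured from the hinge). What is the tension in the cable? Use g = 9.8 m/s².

Taking torques about the hinge:
Beam weight: 32.9 × 9.8 = 322.4 N down at 1.505 m → arm 1.505 m, τ = 322.4 × 1.505 = 485.2 N·m clockwise.
Bag of cement: 29 × 9.8 = 284.2 N down at 1.44 m → arm 1.44 m, τ = 284.2 × 1.44 = 409.2 N·m clockwise.
Toolbox: 11 × 9.8 = 107.8 N down at 2.28 m → arm 2.28 m, τ = 107.8 × 2.28 = 245.8 N·m clockwise.
Sandbag: 18.9 × 9.8 = 185.2 N down at 0.464 m → arm 0.464 m, τ = 185.2 × 0.464 = 85.93 N·m clockwise.
Total clockwise load moment = 1226 N·m.
The cable tension T acts at 3.01 m; only its component perpendicular to the boom, T sinθ, produces torque. sin 45.5° = 0.7133.
Στ = 0 ⇒ T × 3.01 × 0.7133 = 1226 ⇒ T = 1226 / 2.147 = 571 N.

T ≈ 571 N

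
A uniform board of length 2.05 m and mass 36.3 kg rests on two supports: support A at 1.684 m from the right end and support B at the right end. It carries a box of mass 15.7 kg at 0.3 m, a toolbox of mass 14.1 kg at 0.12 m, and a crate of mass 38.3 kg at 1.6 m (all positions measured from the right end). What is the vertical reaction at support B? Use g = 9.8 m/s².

R_B ≈ 413 N

Sum moments about support A (its reaction then has zero moment arm).
Beam weight: 36.3 × 9.8 = 355.7 N down at 1.025 m → arm 0.659 m, τ = 355.7 × 0.659 = 234.4 N·m clockwise.
Box: 15.7 × 9.8 = 153.9 N down at 0.3 m → arm 1.384 m, τ = 153.9 × 1.384 = 213 N·m clockwise.
Toolbox: 14.1 × 9.8 = 138.2 N down at 0.12 m → arm 1.564 m, τ = 138.2 × 1.564 = 216.1 N·m clockwise.
Crate: 38.3 × 9.8 = 375.3 N down at 1.6 m → arm 0.084 m, τ = 375.3 × 0.084 = 31.53 N·m clockwise.
Net load moment about support A = 695 N·m clockwise.
Reaction R at support B is upward at 0 m, arm 1.684 m → moment R × 1.684 counterclockwise.
For rotational equilibrium, R × 1.684 = 695, so R = 413 N.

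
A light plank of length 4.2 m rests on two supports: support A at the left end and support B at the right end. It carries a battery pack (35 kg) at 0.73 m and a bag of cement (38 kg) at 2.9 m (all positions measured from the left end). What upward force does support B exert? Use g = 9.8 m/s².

About support A:
Battery pack: 35 × 9.8 = 343 N down at 0.73 m → arm 0.73 m, τ = 343 × 0.73 = 250.4 N·m clockwise.
Bag of cement: 38 × 9.8 = 372.4 N down at 2.9 m → arm 2.9 m, τ = 372.4 × 2.9 = 1080 N·m clockwise.
Net load moment about support A = 1330 N·m clockwise.
Reaction R at support B is upward at 4.2 m, arm 4.2 m → moment R × 4.2 counterclockwise.
Στ = 0 ⇒ R × 4.2 = 1330 ⇒ R = 317 N.

R_B ≈ 317 N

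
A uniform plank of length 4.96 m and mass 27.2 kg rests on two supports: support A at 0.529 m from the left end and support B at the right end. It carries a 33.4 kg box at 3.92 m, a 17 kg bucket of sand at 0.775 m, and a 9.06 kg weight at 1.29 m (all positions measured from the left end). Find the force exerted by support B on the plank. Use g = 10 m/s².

R_B ≈ 400 N

Take moments about support A.
Beam weight: 27.2 × 10 = 272 N down at 2.48 m → arm 1.951 m, τ = 272 × 1.951 = 530.7 N·m clockwise.
Box: 33.4 × 10 = 334 N down at 3.92 m → arm 3.391 m, τ = 334 × 3.391 = 1133 N·m clockwise.
Bucket of sand: 17 × 10 = 170 N down at 0.775 m → arm 0.246 m, τ = 170 × 0.246 = 41.82 N·m clockwise.
Weight: 9.06 × 10 = 90.6 N down at 1.29 m → arm 0.761 m, τ = 90.6 × 0.761 = 68.95 N·m clockwise.
Net load moment about support A = 1774 N·m clockwise.
Reaction R at support B is upward at 4.96 m, arm 4.431 m → moment R × 4.431 counterclockwise.
For rotational equilibrium, R × 4.431 = 1774, so R = 400 N.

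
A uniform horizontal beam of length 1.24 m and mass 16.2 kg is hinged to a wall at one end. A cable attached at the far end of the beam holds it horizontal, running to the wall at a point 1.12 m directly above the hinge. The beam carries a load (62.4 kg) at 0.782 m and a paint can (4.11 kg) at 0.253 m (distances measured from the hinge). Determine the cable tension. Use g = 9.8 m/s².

T ≈ 706 N

Take moments about the hinge.
Beam weight: 16.2 × 9.8 = 158.8 N down at 0.62 m → arm 0.62 m, τ = 158.8 × 0.62 = 98.46 N·m clockwise.
Load: 62.4 × 9.8 = 611.5 N down at 0.782 m → arm 0.782 m, τ = 611.5 × 0.782 = 478.2 N·m clockwise.
Paint can: 4.11 × 9.8 = 40.28 N down at 0.253 m → arm 0.253 m, τ = 40.28 × 0.253 = 10.19 N·m clockwise.
Total clockwise load moment = 586.9 N·m.
The cable tension T acts at 1.24 m; only its component perpendicular to the beam, T sinθ, produces torque. sinθ = h/√(h²+d²) = 1.12/√(1.12²+1.24²) = 0.6703.
For rotational equilibrium, T × 1.24 × 0.6703 = 586.9, so T = 586.9 / 0.8312 = 706 N.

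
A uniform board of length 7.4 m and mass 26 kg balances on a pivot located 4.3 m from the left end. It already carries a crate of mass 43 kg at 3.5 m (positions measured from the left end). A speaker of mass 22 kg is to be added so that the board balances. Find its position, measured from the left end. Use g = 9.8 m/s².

Take moments about the pivot (at 4.3 m from the left end).
Beam weight: 26 × 9.8 = 254.8 N down at 3.7 m → arm 0.6 m, τ = 254.8 × 0.6 = 152.9 N·m counterclockwise.
Crate: 43 × 9.8 = 421.4 N down at 3.5 m → arm 0.8 m, τ = 421.4 × 0.8 = 337.1 N·m counterclockwise.
Net moment of existing loads = 490 N·m counterclockwise.
The speaker weighs 22 × 9.8 = 215.6 N and must supply an equal clockwise moment, so its lever arm about the pivot is 490 / 215.6 = 2.27 m.
That puts it at 4.3 + 2.27 = 6.57 m from the left end.

x ≈ 6.57 m from the left end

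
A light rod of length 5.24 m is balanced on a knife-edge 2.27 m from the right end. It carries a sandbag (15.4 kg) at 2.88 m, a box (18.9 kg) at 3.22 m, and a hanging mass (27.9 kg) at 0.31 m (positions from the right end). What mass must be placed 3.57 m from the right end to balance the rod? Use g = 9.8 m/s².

m ≈ 21 kg

Sum moments about the knife-edge (at 2.27 m from the right end) (the support reaction has zero arm there).
Sandbag: 15.4 × 9.8 = 150.9 N down at 2.88 m → arm 0.61 m, τ = 150.9 × 0.61 = 92.05 N·m counterclockwise.
Box: 18.9 × 9.8 = 185.2 N down at 3.22 m → arm 0.95 m, τ = 185.2 × 0.95 = 175.9 N·m counterclockwise.
Hanging mass: 27.9 × 9.8 = 273.4 N down at 0.31 m → arm 1.96 m, τ = 273.4 × 1.96 = 535.9 N·m clockwise.
Net moment of known loads = 267.9 N·m clockwise.
An unknown mass m at 3.57 m has arm 1.3 m; its moment is m·g·1.3 counterclockwise.
For rotational equilibrium, m × 9.8 × 1.3 = 267.9, so m = 267.9 / (9.8 × 1.3) = 21 kg.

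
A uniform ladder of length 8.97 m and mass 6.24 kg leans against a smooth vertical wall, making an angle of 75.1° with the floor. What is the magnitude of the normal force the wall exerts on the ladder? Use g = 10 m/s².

N_wall ≈ 8.3 N

Take moments about the foot of the ladder.
Ladder weight 6.24×10 = 62.4 N acts at 4.485 m along the ladder; its horizontal arm is 4.485·cos75.1° = 1.153 m → τ = 71.95 N·m clockwise.
Wall normal N acts horizontally at the top; its moment arm is the height L sinθ = 8.97·sin75.1° = 8.668 m, counterclockwise.
For rotational equilibrium, N × 8.668 = 71.95, so N = 8.3 N.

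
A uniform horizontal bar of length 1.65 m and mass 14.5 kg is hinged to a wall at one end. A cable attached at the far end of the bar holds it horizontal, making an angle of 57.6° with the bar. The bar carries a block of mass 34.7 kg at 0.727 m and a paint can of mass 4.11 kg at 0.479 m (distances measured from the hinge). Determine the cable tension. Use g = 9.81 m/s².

T ≈ 276 N

Taking torques about the hinge:
Beam weight: 14.5 × 9.81 = 142.2 N down at 0.825 m → arm 0.825 m, τ = 142.2 × 0.825 = 117.3 N·m clockwise.
Block: 34.7 × 9.81 = 340.4 N down at 0.727 m → arm 0.727 m, τ = 340.4 × 0.727 = 247.5 N·m clockwise.
Paint can: 4.11 × 9.81 = 40.32 N down at 0.479 m → arm 0.479 m, τ = 40.32 × 0.479 = 19.31 N·m clockwise.
Total clockwise load moment = 384.1 N·m.
The cable tension T acts at 1.65 m; only its component perpendicular to the bar, T sinθ, produces torque. sin 57.6° = 0.8443.
Στ = 0 ⇒ T × 1.65 × 0.8443 = 384.1 ⇒ T = 384.1 / 1.393 = 276 N.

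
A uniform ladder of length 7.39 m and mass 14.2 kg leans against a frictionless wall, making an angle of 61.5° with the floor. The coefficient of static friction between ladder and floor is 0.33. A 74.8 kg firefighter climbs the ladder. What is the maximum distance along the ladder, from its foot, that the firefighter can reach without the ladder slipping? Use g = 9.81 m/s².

d ≈ 4.64 m

Taking torques about the foot of the ladder:
Ladder weight 14.2×9.81 = 139.3 N acts at 3.695 m along the ladder; its horizontal arm is 3.695·cos61.5° = 1.763 m → τ = 245.6 N·m clockwise.
Firefighter weight 74.8×9.81 = 733.8 N at distance d → arm d·cos61.5° → τ = 733.8·d·0.4772 clockwise.
Wall normal N at the top has arm L sinθ = 6.494 m counterclockwise, so Στ = 0 gives N·6.494 = 245.6 + 350.2·d.
ΣFy = 0 ⇒ N_floor = 873.1 N, so the maximum friction is μ_s·N_floor = 0.33×873.1 = 288.1 N. ΣFx = 0 ⇒ N_wall = f, so at the slipping point N = 288.1 N.
Substituting: 288.1×6.494 = 245.6 + 350.2·d ⇒ d = (1871 − 245.6) / 350.2 = 4.64 m.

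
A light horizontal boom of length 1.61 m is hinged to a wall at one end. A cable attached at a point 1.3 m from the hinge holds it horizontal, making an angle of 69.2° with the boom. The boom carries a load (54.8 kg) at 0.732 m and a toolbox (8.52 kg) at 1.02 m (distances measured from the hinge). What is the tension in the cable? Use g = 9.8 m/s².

T ≈ 394 N

Sum moments about the hinge (the unknown hinge reaction has zero arm there).
Load: 54.8 × 9.8 = 537 N down at 0.732 m → arm 0.732 m, τ = 537 × 0.732 = 393.1 N·m clockwise.
Toolbox: 8.52 × 9.8 = 83.5 N down at 1.02 m → arm 1.02 m, τ = 83.5 × 1.02 = 85.17 N·m clockwise.
Total clockwise load moment = 478.3 N·m.
The cable tension T acts at 1.3 m; only its component perpendicular to the boom, T sinθ, produces torque. sin 69.2° = 0.9348.
Setting net torque to zero: T × 1.3 × 0.9348 = 478.3 → T = 478.3 / 1.215 = 394 N.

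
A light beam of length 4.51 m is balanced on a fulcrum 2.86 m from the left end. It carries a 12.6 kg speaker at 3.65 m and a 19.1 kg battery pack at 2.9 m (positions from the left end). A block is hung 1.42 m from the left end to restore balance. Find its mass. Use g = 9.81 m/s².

m ≈ 7.44 kg

Take moments about the fulcrum (at 2.86 m from the left end).
Speaker: 12.6 × 9.81 = 123.6 N down at 3.65 m → arm 0.79 m, τ = 123.6 × 0.79 = 97.64 N·m clockwise.
Battery pack: 19.1 × 9.81 = 187.4 N down at 2.9 m → arm 0.04 m, τ = 187.4 × 0.04 = 7.496 N·m clockwise.
Net moment of known loads = 105.1 N·m clockwise.
An unknown mass m at 1.42 m has arm 1.44 m; its moment is m·g·1.44 counterclockwise.
Στ = 0 ⇒ m × 9.81 × 1.44 = 105.1 ⇒ m = 105.1 / (9.81 × 1.44) = 7.44 kg.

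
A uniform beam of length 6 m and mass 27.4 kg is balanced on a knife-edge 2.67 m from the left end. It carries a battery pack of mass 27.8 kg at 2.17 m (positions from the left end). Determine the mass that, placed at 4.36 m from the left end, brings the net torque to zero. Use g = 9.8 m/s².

m ≈ 2.87 kg

Taking torques about the knife-edge (at 2.67 m from the left end):
Beam weight: 27.4 × 9.8 = 268.5 N down at 3 m → arm 0.33 m, τ = 268.5 × 0.33 = 88.61 N·m clockwise.
Battery pack: 27.8 × 9.8 = 272.4 N down at 2.17 m → arm 0.5 m, τ = 272.4 × 0.5 = 136.2 N·m counterclockwise.
Net moment of known loads = 47.59 N·m counterclockwise.
An unknown mass m at 4.36 m has arm 1.69 m; its moment is m·g·1.69 clockwise.
Στ = 0 ⇒ m × 9.8 × 1.69 = 47.59 ⇒ m = 47.59 / (9.8 × 1.69) = 2.87 kg.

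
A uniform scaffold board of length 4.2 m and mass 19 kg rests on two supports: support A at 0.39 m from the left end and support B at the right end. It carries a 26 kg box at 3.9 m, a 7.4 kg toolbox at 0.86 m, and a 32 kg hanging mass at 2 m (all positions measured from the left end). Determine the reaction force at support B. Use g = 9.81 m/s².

R_B ≈ 460 N

Choose support A as the axis so its reaction then has zero moment arm.
Beam weight: 19 × 9.81 = 186.4 N down at 2.1 m → arm 1.71 m, τ = 186.4 × 1.71 = 318.7 N·m clockwise.
Box: 26 × 9.81 = 255.1 N down at 3.9 m → arm 3.51 m, τ = 255.1 × 3.51 = 895.4 N·m clockwise.
Toolbox: 7.4 × 9.81 = 72.59 N down at 0.86 m → arm 0.47 m, τ = 72.59 × 0.47 = 34.12 N·m clockwise.
Hanging mass: 32 × 9.81 = 313.9 N down at 2 m → arm 1.61 m, τ = 313.9 × 1.61 = 505.4 N·m clockwise.
Net load moment about support A = 1754 N·m clockwise.
Reaction R at support B is upward at 4.2 m, arm 3.81 m → moment R × 3.81 counterclockwise.
For rotational equilibrium, R × 3.81 = 1754, so R = 460 N.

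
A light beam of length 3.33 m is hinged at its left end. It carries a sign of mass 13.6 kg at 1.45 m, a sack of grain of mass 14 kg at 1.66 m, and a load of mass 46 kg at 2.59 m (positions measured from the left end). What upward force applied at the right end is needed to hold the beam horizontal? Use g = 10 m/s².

F ≈ 487 N

About the left end:
Sign: 13.6 × 10 = 136 N down at 1.45 m → arm 1.45 m, τ = 136 × 1.45 = 197.2 N·m clockwise.
Sack of grain: 14 × 10 = 140 N down at 1.66 m → arm 1.66 m, τ = 140 × 1.66 = 232.4 N·m clockwise.
Load: 46 × 10 = 460 N down at 2.59 m → arm 2.59 m, τ = 460 × 2.59 = 1191 N·m clockwise.
Net moment of the loads = 1621 N·m clockwise.
The upward force F acts at the right end, arm 3.33 m, giving F × 3.33 counterclockwise.
For rotational equilibrium, F × 3.33 = 1621, so F = 1621 / 3.33 = 487 N.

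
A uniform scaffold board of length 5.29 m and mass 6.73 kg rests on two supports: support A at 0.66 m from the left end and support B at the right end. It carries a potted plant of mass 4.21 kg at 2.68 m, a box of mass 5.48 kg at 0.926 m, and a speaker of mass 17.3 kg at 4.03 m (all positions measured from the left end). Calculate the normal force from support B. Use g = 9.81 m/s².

R_B ≈ 173 N

About support A:
Beam weight: 6.73 × 9.81 = 66.02 N down at 2.645 m → arm 1.985 m, τ = 66.02 × 1.985 = 131 N·m clockwise.
Potted plant: 4.21 × 9.81 = 41.3 N down at 2.68 m → arm 2.02 m, τ = 41.3 × 2.02 = 83.43 N·m clockwise.
Box: 5.48 × 9.81 = 53.76 N down at 0.926 m → arm 0.266 m, τ = 53.76 × 0.266 = 14.3 N·m clockwise.
Speaker: 17.3 × 9.81 = 169.7 N down at 4.03 m → arm 3.37 m, τ = 169.7 × 3.37 = 571.9 N·m clockwise.
Net load moment about support A = 800.6 N·m clockwise.
Reaction R at support B is upward at 5.29 m, arm 4.63 m → moment R × 4.63 counterclockwise.
Balancing moments: R × 4.63 = 800.6, giving R = 173 N.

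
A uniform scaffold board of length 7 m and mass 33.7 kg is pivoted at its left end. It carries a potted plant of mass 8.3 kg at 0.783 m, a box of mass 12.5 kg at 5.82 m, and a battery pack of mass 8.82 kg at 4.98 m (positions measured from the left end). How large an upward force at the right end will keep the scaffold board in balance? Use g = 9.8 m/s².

Taking torques about the left end:
Beam weight: 33.7 × 9.8 = 330.3 N down at 3.5 m → arm 3.5 m, τ = 330.3 × 3.5 = 1156 N·m clockwise.
Potted plant: 8.3 × 9.8 = 81.34 N down at 0.783 m → arm 0.783 m, τ = 81.34 × 0.783 = 63.69 N·m clockwise.
Box: 12.5 × 9.8 = 122.5 N down at 5.82 m → arm 5.82 m, τ = 122.5 × 5.82 = 713 N·m clockwise.
Battery pack: 8.82 × 9.8 = 86.44 N down at 4.98 m → arm 4.98 m, τ = 86.44 × 4.98 = 430.5 N·m clockwise.
Net moment of the loads = 2363 N·m clockwise.
The upward force F acts at the right end, arm 7 m, giving F × 7 counterclockwise.
For rotational equilibrium, F × 7 = 2363, so F = 2363 / 7 = 338 N.

F ≈ 338 N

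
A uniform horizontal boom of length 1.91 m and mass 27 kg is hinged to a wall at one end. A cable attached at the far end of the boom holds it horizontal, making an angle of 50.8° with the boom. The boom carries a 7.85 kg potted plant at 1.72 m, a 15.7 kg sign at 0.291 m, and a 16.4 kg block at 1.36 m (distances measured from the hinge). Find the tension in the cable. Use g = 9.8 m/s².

Take moments about the hinge.
Beam weight: 27 × 9.8 = 264.6 N down at 0.955 m → arm 0.955 m, τ = 264.6 × 0.955 = 252.7 N·m clockwise.
Potted plant: 7.85 × 9.8 = 76.93 N down at 1.72 m → arm 1.72 m, τ = 76.93 × 1.72 = 132.3 N·m clockwise.
Sign: 15.7 × 9.8 = 153.9 N down at 0.291 m → arm 0.291 m, τ = 153.9 × 0.291 = 44.78 N·m clockwise.
Block: 16.4 × 9.8 = 160.7 N down at 1.36 m → arm 1.36 m, τ = 160.7 × 1.36 = 218.6 N·m clockwise.
Total clockwise load moment = 648.4 N·m.
The cable tension T acts at 1.91 m; only its component perpendicular to the boom, T sinθ, produces torque. sin 50.8° = 0.7749.
Setting net torque to zero: T × 1.91 × 0.7749 = 648.4 → T = 648.4 / 1.48 = 438 N.

T ≈ 438 N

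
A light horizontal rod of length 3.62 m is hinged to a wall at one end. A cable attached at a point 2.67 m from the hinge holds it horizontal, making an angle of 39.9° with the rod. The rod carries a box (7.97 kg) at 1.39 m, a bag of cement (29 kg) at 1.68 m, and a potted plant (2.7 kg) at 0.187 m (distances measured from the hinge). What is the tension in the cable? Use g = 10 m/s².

Choose the hinge as the axis so the unknown hinge reaction has zero arm there.
Box: 7.97 × 10 = 79.7 N down at 1.39 m → arm 1.39 m, τ = 79.7 × 1.39 = 110.8 N·m clockwise.
Bag of cement: 29 × 10 = 290 N down at 1.68 m → arm 1.68 m, τ = 290 × 1.68 = 487.2 N·m clockwise.
Potted plant: 2.7 × 10 = 27 N down at 0.187 m → arm 0.187 m, τ = 27 × 0.187 = 5.049 N·m clockwise.
Total clockwise load moment = 603 N·m.
The cable tension T acts at 2.67 m; only its component perpendicular to the rod, T sinθ, produces torque. sin 39.9° = 0.6414.
For rotational equilibrium, T × 2.67 × 0.6414 = 603, so T = 603 / 1.713 = 352 N.

T ≈ 352 N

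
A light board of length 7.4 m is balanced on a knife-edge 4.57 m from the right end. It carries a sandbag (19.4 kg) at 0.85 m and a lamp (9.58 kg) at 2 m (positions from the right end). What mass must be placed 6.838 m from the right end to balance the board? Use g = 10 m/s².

About the knife-edge (at 4.57 m from the right end):
Sandbag: 19.4 × 10 = 194 N down at 0.85 m → arm 3.72 m, τ = 194 × 3.72 = 721.7 N·m clockwise.
Lamp: 9.58 × 10 = 95.8 N down at 2 m → arm 2.57 m, τ = 95.8 × 2.57 = 246.2 N·m clockwise.
Net moment of known loads = 967.9 N·m clockwise.
An unknown mass m at 6.838 m has arm 2.268 m; its moment is m·g·2.268 counterclockwise.
For rotational equilibrium, m × 10 × 2.268 = 967.9, so m = 967.9 / (10 × 2.268) = 42.7 kg.

m ≈ 42.7 kg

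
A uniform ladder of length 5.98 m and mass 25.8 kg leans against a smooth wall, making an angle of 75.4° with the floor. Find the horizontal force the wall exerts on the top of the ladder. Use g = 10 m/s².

N_wall ≈ 33.6 N

Taking torques about the foot of the ladder:
Ladder weight 25.8×10 = 258 N acts at 2.99 m along the ladder; its horizontal arm is 2.99·cos75.4° = 0.7537 m → τ = 194.5 N·m clockwise.
Wall normal N acts horizontally at the top; its moment arm is the height L sinθ = 5.98·sin75.4° = 5.787 m, counterclockwise.
Setting net torque to zero: N × 5.787 = 194.5 → N = 33.6 N.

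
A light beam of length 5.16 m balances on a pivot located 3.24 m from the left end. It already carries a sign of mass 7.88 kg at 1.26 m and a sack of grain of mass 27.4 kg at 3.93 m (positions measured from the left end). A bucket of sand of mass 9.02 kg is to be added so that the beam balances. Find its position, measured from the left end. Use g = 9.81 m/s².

About the pivot (at 3.24 m from the left end):
Sign: 7.88 × 9.81 = 77.3 N down at 1.26 m → arm 1.98 m, τ = 77.3 × 1.98 = 153.1 N·m counterclockwise.
Sack of grain: 27.4 × 9.81 = 268.8 N down at 3.93 m → arm 0.69 m, τ = 268.8 × 0.69 = 185.5 N·m clockwise.
Net moment of existing loads = 32.4 N·m clockwise.
The bucket of sand weighs 9.02 × 9.81 = 88.49 N and must supply an equal counterclockwise moment, so its lever arm about the pivot is 32.4 / 88.49 = 0.366 m.
That puts it at 3.24 − 0.366 = 2.87 m from the left end.

x ≈ 2.87 m from the left end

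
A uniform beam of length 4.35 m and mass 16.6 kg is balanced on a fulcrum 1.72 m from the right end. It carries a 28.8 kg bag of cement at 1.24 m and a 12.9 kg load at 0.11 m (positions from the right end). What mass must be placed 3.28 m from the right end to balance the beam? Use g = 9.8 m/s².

m ≈ 17.3 kg

Choose the fulcrum (at 1.72 m from the right end) as the axis so the support reaction has zero arm there.
Beam weight: 16.6 × 9.8 = 162.7 N down at 2.175 m → arm 0.455 m, τ = 162.7 × 0.455 = 74.03 N·m counterclockwise.
Bag of cement: 28.8 × 9.8 = 282.2 N down at 1.24 m → arm 0.48 m, τ = 282.2 × 0.48 = 135.5 N·m clockwise.
Load: 12.9 × 9.8 = 126.4 N down at 0.11 m → arm 1.61 m, τ = 126.4 × 1.61 = 203.5 N·m clockwise.
Net moment of known loads = 265 N·m clockwise.
An unknown mass m at 3.28 m has arm 1.56 m; its moment is m·g·1.56 counterclockwise.
Στ = 0 ⇒ m × 9.8 × 1.56 = 265 ⇒ m = 265 / (9.8 × 1.56) = 17.3 kg.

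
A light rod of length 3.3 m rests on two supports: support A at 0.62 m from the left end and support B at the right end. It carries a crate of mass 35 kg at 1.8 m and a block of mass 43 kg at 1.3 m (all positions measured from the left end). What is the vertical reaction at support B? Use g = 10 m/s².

About support A:
Crate: 35 × 10 = 350 N down at 1.8 m → arm 1.18 m, τ = 350 × 1.18 = 413 N·m clockwise.
Block: 43 × 10 = 430 N down at 1.3 m → arm 0.68 m, τ = 430 × 0.68 = 292.4 N·m clockwise.
Net load moment about support A = 705.4 N·m clockwise.
Reaction R at support B is upward at 3.3 m, arm 2.68 m → moment R × 2.68 counterclockwise.
Setting net torque to zero: R × 2.68 = 705.4 → R = 263 N.

R_B ≈ 263 N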